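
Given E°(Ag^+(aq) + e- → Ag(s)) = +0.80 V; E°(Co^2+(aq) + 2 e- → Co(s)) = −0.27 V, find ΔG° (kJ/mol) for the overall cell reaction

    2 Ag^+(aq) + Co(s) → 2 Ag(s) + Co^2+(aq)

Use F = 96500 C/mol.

−207 kJ/mol

In the reaction as written Ag^+(aq) is reduced, so the Ag⁺/Ag couple is the cathode and Co²⁺/Co is the anode.
E°cell = +0.80 − (−0.27) = +1.07 V; balancing electrons gives n = 2.
ΔG° = −nFE°cell = −(2)(96500)(+1.07) J/mol = −207 kJ/mol.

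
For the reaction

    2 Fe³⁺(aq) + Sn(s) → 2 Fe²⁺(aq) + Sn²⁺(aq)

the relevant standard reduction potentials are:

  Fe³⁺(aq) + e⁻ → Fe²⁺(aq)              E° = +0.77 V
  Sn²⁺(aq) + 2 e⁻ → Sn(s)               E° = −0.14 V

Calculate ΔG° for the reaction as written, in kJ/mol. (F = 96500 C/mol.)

In the reaction as written Fe³⁺(aq) is reduced, so the Fe³⁺/Fe²⁺ couple is the cathode and Sn²⁺/Sn is the anode.
E°cell = +0.77 − (−0.14) = +0.91 V; balancing electrons gives n = 2.
ΔG° = −nFE°cell = −(2)(96500)(+0.91) J/mol = −176 kJ/mol.

−176 kJ/mol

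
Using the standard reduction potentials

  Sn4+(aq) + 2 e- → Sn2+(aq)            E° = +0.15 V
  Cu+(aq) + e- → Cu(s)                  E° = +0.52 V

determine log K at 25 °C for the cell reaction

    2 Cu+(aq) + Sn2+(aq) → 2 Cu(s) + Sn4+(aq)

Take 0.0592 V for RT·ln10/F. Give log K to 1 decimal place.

log K = 12.5

The Cu⁺/Cu couple is reduced (cathode); E°cell = +0.52 − (+0.15) = +0.37 V with n = 2.
At equilibrium E = 0, so log K = nE°cell / 0.0592 = (2)(+0.37) / 0.0592 = 12.5.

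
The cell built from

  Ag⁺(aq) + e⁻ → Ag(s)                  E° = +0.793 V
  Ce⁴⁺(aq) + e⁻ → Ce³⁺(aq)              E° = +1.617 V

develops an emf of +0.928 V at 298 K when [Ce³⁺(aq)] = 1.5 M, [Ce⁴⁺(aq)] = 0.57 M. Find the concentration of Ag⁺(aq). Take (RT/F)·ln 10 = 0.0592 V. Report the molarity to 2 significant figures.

0.0067 M

The Ce⁴⁺/Ce³⁺ couple has the larger reduction potential, so it is the cathode: E°cell = +1.617 − (+0.793) = +0.824 V and n = 1.
From the Nernst equation, log Q = n(E° − E)/0.0592 = 1·(+0.824 − (+0.928))/0.0592 = −1.757.
Balancing electrons gives Ce⁴⁺(aq) + Ag(s) → Ce³⁺(aq) + Ag⁺(aq); thus Q = ([Ce³⁺(aq)]·[Ag⁺(aq)]) / [Ce⁴⁺(aq)].
Isolating [Ag⁺(aq)] in Q = 10^{−1.757} yields log [Ag⁺(aq)] = −2.177, i.e. 0.0067 M.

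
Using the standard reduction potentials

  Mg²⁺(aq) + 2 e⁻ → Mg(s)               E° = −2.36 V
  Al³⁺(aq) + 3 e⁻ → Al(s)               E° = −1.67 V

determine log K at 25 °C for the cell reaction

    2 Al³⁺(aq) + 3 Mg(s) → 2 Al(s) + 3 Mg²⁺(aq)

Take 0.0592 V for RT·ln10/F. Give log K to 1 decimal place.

log K = 69.9

The Al³⁺/Al couple is reduced (cathode); E°cell = −1.67 − (−2.36) = +0.69 V with n = 6.
At equilibrium E = 0, so log K = nE°cell / 0.0592 = (6)(+0.69) / 0.0592 = 69.9.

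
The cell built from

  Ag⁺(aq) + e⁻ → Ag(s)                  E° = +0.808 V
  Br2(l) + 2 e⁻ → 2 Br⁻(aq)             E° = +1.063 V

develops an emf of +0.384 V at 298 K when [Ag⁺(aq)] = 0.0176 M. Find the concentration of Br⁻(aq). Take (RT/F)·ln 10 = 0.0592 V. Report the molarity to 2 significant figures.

0.38 M

The Br₂/Br⁻ couple has the larger reduction potential, so it is the cathode: E°cell = +1.063 − (+0.808) = +0.255 V and n = 2.
Rearranging E = E° − (0.0592/n)·log Q gives log Q = 2(+0.255 − (+0.384))/0.0592 = −4.358.
The balanced reaction is Br2(l) + 2 Ag(s) → 2 Br⁻(aq) + 2 Ag⁺(aq), so Q = [Br⁻(aq)]^2·[Ag⁺(aq)]^2.
Solving for the unknown gives log [Br⁻(aq)] = −0.425, so [Br⁻(aq)] ≈ 0.38 M.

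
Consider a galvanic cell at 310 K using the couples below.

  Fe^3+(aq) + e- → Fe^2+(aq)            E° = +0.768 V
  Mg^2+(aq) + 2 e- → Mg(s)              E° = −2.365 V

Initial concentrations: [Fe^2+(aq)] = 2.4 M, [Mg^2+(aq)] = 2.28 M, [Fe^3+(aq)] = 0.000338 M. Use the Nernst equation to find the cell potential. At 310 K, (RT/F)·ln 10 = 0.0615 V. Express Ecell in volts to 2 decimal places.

The Fe³⁺/Fe²⁺ couple has the more positive E°, so it is the cathode; Mg²⁺/Mg is the anode.
E°cell = E°cat − E°an = +0.768 − (−2.365) = +3.133 V; n = 2.
Balancing gives 2 Fe^3+(aq) + Mg(s) → 2 Fe^2+(aq) + Mg^2+(aq); hence Q = ([Fe^2+(aq)]^2·[Mg^2+(aq)]) / [Fe^3+(aq)]^2 = 1.15×10^8 (log Q = 8.061).
Applying E = E° − (RT ln10/nF)·log Q gives +3.133 − (0.0615/2)(8.061) = +2.89 V.

+2.89 V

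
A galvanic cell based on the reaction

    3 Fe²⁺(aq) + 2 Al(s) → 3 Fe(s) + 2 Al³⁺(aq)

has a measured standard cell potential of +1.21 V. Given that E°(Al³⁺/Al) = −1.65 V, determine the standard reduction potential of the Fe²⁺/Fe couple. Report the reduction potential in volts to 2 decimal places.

−0.44 V

In the reaction as written the Fe²⁺/Fe couple is reduced (cathode) and Al³⁺/Al is oxidized (anode), so E°cell = E°(Fe²⁺/Fe) − E°(Al³⁺/Al).
E°(Fe²⁺/Fe) = E°cell + E°(anode) = +1.21 + (−1.65) = −0.44 V.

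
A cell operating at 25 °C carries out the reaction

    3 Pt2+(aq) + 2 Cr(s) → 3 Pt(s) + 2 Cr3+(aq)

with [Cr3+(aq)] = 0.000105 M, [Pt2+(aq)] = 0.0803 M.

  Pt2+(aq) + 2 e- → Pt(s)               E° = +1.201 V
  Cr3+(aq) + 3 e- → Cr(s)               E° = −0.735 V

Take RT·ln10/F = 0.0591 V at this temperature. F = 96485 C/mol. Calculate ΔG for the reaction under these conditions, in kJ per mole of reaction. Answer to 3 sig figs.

−1150 kJ/mol

The standard cell potential is +1.201 − (−0.735) = +1.936 V, with n = 6 electrons in the balanced equation.
The reaction quotient is [Cr3+(aq)]^2 / [Pt2+(aq)]^3 = 2.13×10^−5; by Nernst, E = +1.936 − (0.0591/6)(−4.672) = +1.9820 V.
ΔG = −nFE = −(6)(96485)(+1.9820) J/mol = −1150 kJ/mol.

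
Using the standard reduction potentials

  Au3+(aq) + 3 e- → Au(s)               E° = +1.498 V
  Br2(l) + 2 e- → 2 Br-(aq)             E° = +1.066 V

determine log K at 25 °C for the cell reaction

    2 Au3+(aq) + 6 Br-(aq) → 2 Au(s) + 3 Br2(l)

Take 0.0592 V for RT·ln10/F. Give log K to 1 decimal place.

The Au³⁺/Au couple is reduced (cathode); E°cell = +1.498 − (+1.066) = +0.432 V with n = 6.
At equilibrium E = 0, so log K = nE°cell / 0.0592 = (6)(+0.432) / 0.0592 = 43.8.

log K = 43.8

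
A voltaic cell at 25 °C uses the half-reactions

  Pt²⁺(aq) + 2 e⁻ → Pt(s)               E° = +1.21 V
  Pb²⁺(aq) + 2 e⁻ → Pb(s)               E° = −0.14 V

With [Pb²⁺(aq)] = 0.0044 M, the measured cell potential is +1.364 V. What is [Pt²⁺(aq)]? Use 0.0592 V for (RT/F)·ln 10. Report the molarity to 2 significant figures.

0.013 M

The Pt²⁺/Pt couple has the larger reduction potential, so it is the cathode: E°cell = +1.21 − (−0.14) = +1.35 V and n = 2.
Since E = E° − (0.0592/n)·log Q, log Q = n(E° − E)/0.0592 = −0.473.
For Pt²⁺(aq) + Pb(s) → Pt(s) + Pb²⁺(aq), the reaction quotient is Q = [Pb²⁺(aq)] / [Pt²⁺(aq)].
Solving for the unknown gives log [Pt²⁺(aq)] = −1.884, so [Pt²⁺(aq)] ≈ 0.013 M.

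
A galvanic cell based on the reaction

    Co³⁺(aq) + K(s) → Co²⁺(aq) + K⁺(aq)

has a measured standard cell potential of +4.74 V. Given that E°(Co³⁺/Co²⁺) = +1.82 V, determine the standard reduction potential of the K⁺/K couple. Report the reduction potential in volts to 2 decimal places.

−2.92 V

In the reaction as written the Co³⁺/Co²⁺ couple is reduced (cathode) and K⁺/K is oxidized (anode), so E°cell = E°(Co³⁺/Co²⁺) − E°(K⁺/K).
E°(K⁺/K) = E°(cathode) − E°cell = +1.82 − (+4.74) = −2.92 V.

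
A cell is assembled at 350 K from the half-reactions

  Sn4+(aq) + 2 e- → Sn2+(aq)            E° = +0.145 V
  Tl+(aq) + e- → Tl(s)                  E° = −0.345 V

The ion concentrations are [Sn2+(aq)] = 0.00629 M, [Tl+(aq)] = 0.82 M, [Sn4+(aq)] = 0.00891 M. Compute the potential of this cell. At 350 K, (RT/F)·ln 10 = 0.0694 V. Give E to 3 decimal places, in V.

+0.501 V

The Sn⁴⁺/Sn²⁺ couple has the more positive E°, so it is the cathode; Tl⁺/Tl is the anode.
E°cell = E°cat − E°an = +0.145 − (−0.345) = +0.490 V; n = 2.
The balanced reaction is Sn4+(aq) + 2 Tl(s) → Sn2+(aq) + 2 Tl+(aq), so Q = ([Sn2+(aq)]·[Tl+(aq)]^2) / [Sn4+(aq)] = 0.475 and log Q = −0.324.
By the Nernst equation, E = +0.490 − (0.0694/2)·(−0.324) = +0.501 V.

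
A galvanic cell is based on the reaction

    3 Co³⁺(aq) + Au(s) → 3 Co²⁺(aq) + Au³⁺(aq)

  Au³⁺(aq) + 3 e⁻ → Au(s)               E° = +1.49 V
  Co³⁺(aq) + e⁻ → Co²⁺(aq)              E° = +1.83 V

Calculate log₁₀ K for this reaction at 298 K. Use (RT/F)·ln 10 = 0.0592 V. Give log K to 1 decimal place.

log K = 17.2

The Co³⁺/Co²⁺ couple is reduced (cathode); E°cell = +1.83 − (+1.49) = +0.34 V with n = 3.
At equilibrium E = 0, so log K = nE°cell / 0.0592 = (3)(+0.34) / 0.0592 = 17.2.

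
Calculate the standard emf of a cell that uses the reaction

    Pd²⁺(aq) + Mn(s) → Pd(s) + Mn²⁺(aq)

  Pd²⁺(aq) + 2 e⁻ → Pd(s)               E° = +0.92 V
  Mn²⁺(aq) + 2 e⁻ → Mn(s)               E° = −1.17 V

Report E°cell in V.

+2.09 V

Pd²⁺(aq) gains electrons, so the Pd²⁺/Pd couple is the cathode; the Mn²⁺/Mn couple is the anode.
E°cell = E°(cathode) − E°(anode) = +0.92 − (−1.17) = +2.09 V.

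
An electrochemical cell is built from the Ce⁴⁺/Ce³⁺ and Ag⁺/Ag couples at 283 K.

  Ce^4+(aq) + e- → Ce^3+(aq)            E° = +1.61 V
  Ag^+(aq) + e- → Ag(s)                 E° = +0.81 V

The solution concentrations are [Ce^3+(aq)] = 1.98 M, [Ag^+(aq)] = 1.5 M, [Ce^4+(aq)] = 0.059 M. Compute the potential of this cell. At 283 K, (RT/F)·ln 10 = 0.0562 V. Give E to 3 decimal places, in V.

+0.704 V

Ce⁴⁺/Ce³⁺ is reduced (cathode, E° = +1.61 V) and Ag⁺/Ag is oxidized (anode).
E°cell = +1.61 − (+0.81) = +0.80 V, with n = 1 electron transferred.
For the overall reaction Ce^4+(aq) + Ag(s) → Ce^3+(aq) + Ag^+(aq), Q = ([Ce^3+(aq)]·[Ag^+(aq)]) / [Ce^4+(aq)] = 50.3, giving log Q = 1.702.
E = E° − (0.0562/n)·log Q = +0.80 − (0.0562/1)(1.702) = +0.704 V.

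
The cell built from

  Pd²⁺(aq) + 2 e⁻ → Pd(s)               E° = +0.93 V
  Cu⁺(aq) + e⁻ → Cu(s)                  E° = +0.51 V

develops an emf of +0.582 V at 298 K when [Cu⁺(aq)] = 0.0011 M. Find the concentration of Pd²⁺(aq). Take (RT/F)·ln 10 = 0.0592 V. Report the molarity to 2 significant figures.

0.36 M

Pd²⁺/Pd is the cathode (higher E°); E°cell = +0.93 − (+0.51) = +0.42 V with n = 2.
Rearranging E = E° − (0.0592/n)·log Q gives log Q = 2(+0.42 − (+0.582))/0.0592 = −5.473.
Balancing electrons gives Pd²⁺(aq) + 2 Cu(s) → Pd(s) + 2 Cu⁺(aq); thus Q = [Cu⁺(aq)]^2 / [Pd²⁺(aq)].
Isolating [Pd²⁺(aq)] in Q = 10^{−5.473} yields log [Pd²⁺(aq)] = −0.444, i.e. 0.36 M.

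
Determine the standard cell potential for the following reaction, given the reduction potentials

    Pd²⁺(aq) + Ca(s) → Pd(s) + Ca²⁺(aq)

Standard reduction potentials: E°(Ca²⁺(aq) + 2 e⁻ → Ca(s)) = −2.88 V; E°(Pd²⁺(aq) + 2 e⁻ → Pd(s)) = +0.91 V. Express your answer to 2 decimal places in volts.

+3.79 V

In the reaction as written, Pd²⁺(aq) is reduced (cathode) and Ca²⁺(aq) is produced by oxidation at the anode.
E°cell = E°(cathode) − E°(anode) = +0.91 − (−2.88) = +3.79 V.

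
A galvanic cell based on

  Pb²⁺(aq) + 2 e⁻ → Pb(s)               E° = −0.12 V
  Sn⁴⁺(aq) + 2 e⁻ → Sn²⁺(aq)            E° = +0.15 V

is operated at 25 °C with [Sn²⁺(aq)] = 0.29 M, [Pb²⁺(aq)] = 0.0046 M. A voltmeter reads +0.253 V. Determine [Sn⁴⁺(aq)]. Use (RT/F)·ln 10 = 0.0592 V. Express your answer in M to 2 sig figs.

0.00036 M

Sn⁴⁺/Sn²⁺ is the cathode (higher E°); E°cell = +0.15 − (−0.12) = +0.27 V with n = 2.
From the Nernst equation, log Q = n(E° − E)/0.0592 = 2·(+0.27 − (+0.253))/0.0592 = 0.574.
The balanced reaction is Sn⁴⁺(aq) + Pb(s) → Sn²⁺(aq) + Pb²⁺(aq), so Q = ([Sn²⁺(aq)]·[Pb²⁺(aq)]) / [Sn⁴⁺(aq)].
Isolating [Sn⁴⁺(aq)] in Q = 10^{0.574} yields log [Sn⁴⁺(aq)] = −3.449, i.e. 0.00036 M.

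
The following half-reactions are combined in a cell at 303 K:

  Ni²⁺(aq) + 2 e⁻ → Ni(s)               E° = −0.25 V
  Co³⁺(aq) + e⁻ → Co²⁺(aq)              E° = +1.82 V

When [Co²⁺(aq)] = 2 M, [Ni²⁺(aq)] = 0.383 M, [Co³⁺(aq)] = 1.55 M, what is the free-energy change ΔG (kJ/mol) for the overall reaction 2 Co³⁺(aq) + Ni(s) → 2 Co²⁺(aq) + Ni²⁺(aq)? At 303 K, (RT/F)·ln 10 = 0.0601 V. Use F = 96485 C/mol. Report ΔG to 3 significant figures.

E°cell = +1.82 − (−0.25) = +2.07 V; the balanced reaction transfers n = 2 electrons.
Here Q = ([Co²⁺(aq)]^2·[Ni²⁺(aq)]) / [Co³⁺(aq)]^2 = 0.638 (log Q = −0.195), giving E = +2.07 − (0.0601/2)·(−0.195) = +2.0759 V.
Finally ΔG = −nFE = −(2)(96485 C/mol)(+2.0759 V) = −401 kJ/mol.

−401 kJ/mol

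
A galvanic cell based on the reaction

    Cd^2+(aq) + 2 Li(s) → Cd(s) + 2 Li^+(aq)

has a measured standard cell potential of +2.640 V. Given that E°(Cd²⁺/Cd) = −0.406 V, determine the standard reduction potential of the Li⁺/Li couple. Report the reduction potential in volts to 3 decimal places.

In the reaction as written the Cd²⁺/Cd couple is reduced (cathode) and Li⁺/Li is oxidized (anode), so E°cell = E°(Cd²⁺/Cd) − E°(Li⁺/Li).
E°(Li⁺/Li) = E°(cathode) − E°cell = −0.406 − (+2.640) = −3.046 V.

−3.046 V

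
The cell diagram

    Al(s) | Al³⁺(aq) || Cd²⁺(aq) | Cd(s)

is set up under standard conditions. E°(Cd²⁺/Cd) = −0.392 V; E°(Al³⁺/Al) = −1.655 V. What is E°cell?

+1.263 V

By convention the left-hand electrode in cell notation is the anode (oxidation) and the right-hand electrode is the cathode (reduction).
E°cell = E°(right) − E°(left) = −0.392 − (−1.655) = +1.263 V.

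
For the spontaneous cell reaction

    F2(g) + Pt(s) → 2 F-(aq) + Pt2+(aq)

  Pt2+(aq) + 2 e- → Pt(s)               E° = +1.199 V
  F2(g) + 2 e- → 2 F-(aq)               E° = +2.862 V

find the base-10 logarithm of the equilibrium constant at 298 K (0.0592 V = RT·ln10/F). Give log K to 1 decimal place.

log K = 56.2

The F₂/F⁻ couple is reduced (cathode); E°cell = +2.862 − (+1.199) = +1.663 V with n = 2.
At equilibrium E = 0, so log K = nE°cell / 0.0592 = (2)(+1.663) / 0.0592 = 56.2.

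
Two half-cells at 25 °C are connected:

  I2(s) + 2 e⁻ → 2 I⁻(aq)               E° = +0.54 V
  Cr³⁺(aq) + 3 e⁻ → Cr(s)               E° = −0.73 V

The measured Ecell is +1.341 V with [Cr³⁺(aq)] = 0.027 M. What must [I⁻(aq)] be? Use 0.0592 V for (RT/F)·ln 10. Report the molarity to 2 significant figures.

I₂/I⁻ is the cathode (higher E°); E°cell = +0.54 − (−0.73) = +1.27 V with n = 6.
Since E = E° − (0.0592/n)·log Q, log Q = n(E° − E)/0.0592 = −7.196.
The balanced reaction is 3 I2(s) + 2 Cr(s) → 6 I⁻(aq) + 2 Cr³⁺(aq), so Q = [I⁻(aq)]^6·[Cr³⁺(aq)]^2.
Isolating [I⁻(aq)] in Q = 10^{−7.196} yields log [I⁻(aq)] = −0.676, i.e. 0.21 M.

0.21 M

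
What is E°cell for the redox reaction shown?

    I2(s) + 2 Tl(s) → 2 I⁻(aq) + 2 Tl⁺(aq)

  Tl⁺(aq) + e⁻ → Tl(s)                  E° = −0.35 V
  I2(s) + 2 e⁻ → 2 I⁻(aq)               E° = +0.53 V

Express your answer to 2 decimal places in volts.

+0.88 V

I2(s) gains electrons, so the I₂/I⁻ couple is the cathode; the Tl⁺/Tl couple is the anode.
E°cell = E°(cathode) − E°(anode) = +0.53 − (−0.35) = +0.88 V.
The positive value indicates the reaction is spontaneous as written.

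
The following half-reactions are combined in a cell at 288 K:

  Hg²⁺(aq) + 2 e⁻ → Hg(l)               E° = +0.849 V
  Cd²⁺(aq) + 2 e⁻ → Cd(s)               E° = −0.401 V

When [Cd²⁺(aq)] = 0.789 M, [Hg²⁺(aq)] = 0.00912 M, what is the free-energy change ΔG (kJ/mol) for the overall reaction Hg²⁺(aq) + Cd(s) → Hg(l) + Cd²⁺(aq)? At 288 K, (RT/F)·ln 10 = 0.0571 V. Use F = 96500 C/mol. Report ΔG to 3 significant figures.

E°cell = +0.849 − (−0.401) = +1.250 V; the balanced reaction transfers n = 2 electrons.
The reaction quotient is [Cd²⁺(aq)] / [Hg²⁺(aq)] = 86.5; by Nernst, E = +1.250 − (0.0571/2)(1.937) = +1.1947 V.
Finally ΔG = −nFE = −(2)(96500 C/mol)(+1.1947 V) = −231 kJ/mol.

−231 kJ/mol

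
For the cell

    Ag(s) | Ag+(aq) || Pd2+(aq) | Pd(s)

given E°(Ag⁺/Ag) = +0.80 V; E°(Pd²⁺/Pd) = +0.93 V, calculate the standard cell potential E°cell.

+0.13 V

By convention the left-hand electrode in cell notation is the anode (oxidation) and the right-hand electrode is the cathode (reduction).
E°cell = E°(right) − E°(left) = +0.93 − (+0.80) = +0.13 V.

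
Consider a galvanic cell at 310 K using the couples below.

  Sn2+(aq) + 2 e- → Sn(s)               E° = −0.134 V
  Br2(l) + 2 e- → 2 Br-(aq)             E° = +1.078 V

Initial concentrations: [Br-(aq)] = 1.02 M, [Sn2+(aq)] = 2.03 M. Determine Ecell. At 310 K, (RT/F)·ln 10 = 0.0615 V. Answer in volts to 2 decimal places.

The Br₂/Br⁻ couple has the more positive E°, so it is the cathode; Sn²⁺/Sn is the anode.
E°cell = E°cat − E°an = +1.078 − (−0.134) = +1.212 V; n = 2.
The balanced reaction is Br2(l) + Sn(s) → 2 Br-(aq) + Sn2+(aq), so Q = [Br-(aq)]^2·[Sn2+(aq)] = 2.11 and log Q = 0.325.
By the Nernst equation, E = +1.212 − (0.0615/2)·(0.325) = +1.20 V.

+1.20 V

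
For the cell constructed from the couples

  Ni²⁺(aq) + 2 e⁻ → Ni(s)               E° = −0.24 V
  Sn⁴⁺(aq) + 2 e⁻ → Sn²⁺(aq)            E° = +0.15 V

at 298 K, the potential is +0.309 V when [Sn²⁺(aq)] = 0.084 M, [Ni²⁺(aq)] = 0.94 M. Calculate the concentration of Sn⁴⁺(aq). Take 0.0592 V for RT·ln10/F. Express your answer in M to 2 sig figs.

0.00014 M

Sn⁴⁺/Sn²⁺ is the cathode (higher E°); E°cell = +0.15 − (−0.24) = +0.39 V with n = 2.
Rearranging E = E° − (0.0592/n)·log Q gives log Q = 2(+0.39 − (+0.309))/0.0592 = 2.736.
The balanced reaction is Sn⁴⁺(aq) + Ni(s) → Sn²⁺(aq) + Ni²⁺(aq), so Q = ([Sn²⁺(aq)]·[Ni²⁺(aq)]) / [Sn⁴⁺(aq)].
Substituting the known concentrations and solving, log [Sn⁴⁺(aq)] = −3.839 and [Sn⁴⁺(aq)] = 0.00014 M.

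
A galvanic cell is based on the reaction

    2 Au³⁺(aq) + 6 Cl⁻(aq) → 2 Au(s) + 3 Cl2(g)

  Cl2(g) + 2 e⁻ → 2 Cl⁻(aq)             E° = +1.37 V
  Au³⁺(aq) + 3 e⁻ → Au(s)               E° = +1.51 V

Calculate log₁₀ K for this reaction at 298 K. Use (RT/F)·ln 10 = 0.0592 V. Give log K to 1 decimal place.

The Au³⁺/Au couple is reduced (cathode); E°cell = +1.51 − (+1.37) = +0.14 V with n = 6.
At equilibrium E = 0, so log K = nE°cell / 0.0592 = (6)(+0.14) / 0.0592 = 14.2.

log K = 14.2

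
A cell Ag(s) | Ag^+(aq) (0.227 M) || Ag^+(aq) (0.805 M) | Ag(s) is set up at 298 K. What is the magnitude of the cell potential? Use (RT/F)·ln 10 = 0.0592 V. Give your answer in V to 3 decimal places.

0.033 V

For a concentration cell E°cell = 0, since both electrodes use the same couple.
The compartment with the higher Ag^+(aq) concentration (0.805 M) acts as the cathode; ions are reduced there and produced at the dilute (0.227 M) anode.
With n = 1, Ecell = −(0.0592/1)·log([dilute]/[conc]) = −(0.0592/1)·log(0.227/0.805) = +0.033 V.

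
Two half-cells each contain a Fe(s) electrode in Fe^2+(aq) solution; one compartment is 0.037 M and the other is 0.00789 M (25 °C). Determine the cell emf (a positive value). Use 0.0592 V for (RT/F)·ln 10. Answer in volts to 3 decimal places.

For a concentration cell E°cell = 0, since both electrodes use the same couple.
The compartment with the higher Fe^2+(aq) concentration (0.037 M) acts as the cathode; ions are reduced there and produced at the dilute (0.00789 M) anode.
With n = 2, Ecell = −(0.0592/2)·log([dilute]/[conc]) = −(0.0592/2)·log(0.00789/0.037) = +0.020 V.

0.020 V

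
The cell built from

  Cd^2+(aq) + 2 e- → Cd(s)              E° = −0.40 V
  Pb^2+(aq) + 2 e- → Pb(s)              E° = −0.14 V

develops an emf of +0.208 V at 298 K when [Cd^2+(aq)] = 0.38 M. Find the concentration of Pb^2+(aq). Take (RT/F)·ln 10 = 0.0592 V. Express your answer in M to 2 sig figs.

0.0067 M

Pb²⁺/Pb is the cathode (higher E°); E°cell = −0.14 − (−0.40) = +0.26 V with n = 2.
Since E = E° − (0.0592/n)·log Q, log Q = n(E° − E)/0.0592 = 1.757.
For Pb^2+(aq) + Cd(s) → Pb(s) + Cd^2+(aq), the reaction quotient is Q = [Cd^2+(aq)] / [Pb^2+(aq)].
Substituting the known concentrations and solving, log [Pb^2+(aq)] = −2.177 and [Pb^2+(aq)] = 0.0067 M.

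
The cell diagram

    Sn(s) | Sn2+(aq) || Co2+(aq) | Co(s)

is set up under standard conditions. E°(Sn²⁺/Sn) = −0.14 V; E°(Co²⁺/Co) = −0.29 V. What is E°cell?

By convention the left-hand electrode in cell notation is the anode (oxidation) and the right-hand electrode is the cathode (reduction).
E°cell = E°(right) − E°(left) = −0.29 − (−0.14) = −0.15 V.
The negative sign shows that, as written, the cell would require an external voltage to drive the reaction.

−0.15 V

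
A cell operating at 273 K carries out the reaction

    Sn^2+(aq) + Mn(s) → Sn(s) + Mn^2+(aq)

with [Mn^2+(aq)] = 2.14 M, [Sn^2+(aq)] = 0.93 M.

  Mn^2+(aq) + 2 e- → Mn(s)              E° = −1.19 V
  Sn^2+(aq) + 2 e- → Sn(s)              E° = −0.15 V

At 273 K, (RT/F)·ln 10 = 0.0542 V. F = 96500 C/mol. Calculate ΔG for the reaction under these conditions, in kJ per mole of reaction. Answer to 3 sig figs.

With Sn²⁺/Sn reduced at the cathode, E°cell = −0.15 − (−1.19) = +1.04 V and n = 2.
The reaction quotient is [Mn^2+(aq)] / [Sn^2+(aq)] = 2.3; by Nernst, E = +1.04 − (0.0542/2)(0.362) = +1.0302 V.
Then ΔG = −nFE = −2 × 96500 × +1.0302 J/mol = −199 kJ/mol.

−199 kJ/mol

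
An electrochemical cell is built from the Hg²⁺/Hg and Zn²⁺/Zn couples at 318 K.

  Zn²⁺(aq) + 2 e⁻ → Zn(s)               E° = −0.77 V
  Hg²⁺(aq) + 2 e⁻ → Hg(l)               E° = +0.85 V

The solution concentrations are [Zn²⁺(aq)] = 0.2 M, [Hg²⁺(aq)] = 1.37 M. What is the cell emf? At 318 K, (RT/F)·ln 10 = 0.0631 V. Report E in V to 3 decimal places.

+1.646 V

The Hg²⁺/Hg couple has the more positive E°, so it is the cathode; Zn²⁺/Zn is the anode.
The standard potential is +0.85 − (−0.77) = +1.62 V and the balanced reaction transfers n = 2 electrons.
Balancing gives Hg²⁺(aq) + Zn(s) → Hg(l) + Zn²⁺(aq); hence Q = [Zn²⁺(aq)] / [Hg²⁺(aq)] = 0.146 (log Q = −0.836).
Applying E = E° − (RT ln10/nF)·log Q gives +1.62 − (0.0631/2)(−0.836) = +1.646 V.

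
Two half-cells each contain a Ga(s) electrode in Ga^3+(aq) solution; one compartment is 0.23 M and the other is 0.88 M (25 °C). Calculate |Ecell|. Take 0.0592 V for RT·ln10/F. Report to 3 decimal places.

0.011 V

For a concentration cell E°cell = 0, since both electrodes use the same couple.
The compartment with the higher Ga^3+(aq) concentration (0.88 M) acts as the cathode; ions are reduced there and produced at the dilute (0.23 M) anode.
With n = 3, Ecell = −(0.0592/3)·log([dilute]/[conc]) = −(0.0592/3)·log(0.23/0.88) = +0.011 V.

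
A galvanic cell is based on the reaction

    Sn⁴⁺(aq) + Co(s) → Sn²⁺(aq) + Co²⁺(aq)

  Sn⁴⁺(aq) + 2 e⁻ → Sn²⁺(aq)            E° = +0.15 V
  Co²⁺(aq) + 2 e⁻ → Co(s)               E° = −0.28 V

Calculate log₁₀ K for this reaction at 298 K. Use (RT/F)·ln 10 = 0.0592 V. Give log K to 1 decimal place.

The Sn⁴⁺/Sn²⁺ couple is reduced (cathode); E°cell = +0.15 − (−0.28) = +0.43 V with n = 2.
At equilibrium E = 0, so log K = nE°cell / 0.0592 = (2)(+0.43) / 0.0592 = 14.5.

log K = 14.5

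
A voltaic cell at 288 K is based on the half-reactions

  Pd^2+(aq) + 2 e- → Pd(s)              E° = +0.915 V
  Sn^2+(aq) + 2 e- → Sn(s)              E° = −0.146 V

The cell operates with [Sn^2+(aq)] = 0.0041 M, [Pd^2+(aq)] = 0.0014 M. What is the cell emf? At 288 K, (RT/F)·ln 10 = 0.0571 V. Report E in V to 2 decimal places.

The Pd²⁺/Pd couple has the more positive E°, so it is the cathode; Sn²⁺/Sn is the anode.
E°cell = +0.915 − (−0.146) = +1.061 V, with n = 2 electrons transferred.
Balancing gives Pd^2+(aq) + Sn(s) → Pd(s) + Sn^2+(aq); hence Q = [Sn^2+(aq)] / [Pd^2+(aq)] = 2.93 (log Q = 0.467).
E = E° − (0.0571/n)·log Q = +1.061 − (0.0571/2)(0.467) = +1.05 V.

+1.05 V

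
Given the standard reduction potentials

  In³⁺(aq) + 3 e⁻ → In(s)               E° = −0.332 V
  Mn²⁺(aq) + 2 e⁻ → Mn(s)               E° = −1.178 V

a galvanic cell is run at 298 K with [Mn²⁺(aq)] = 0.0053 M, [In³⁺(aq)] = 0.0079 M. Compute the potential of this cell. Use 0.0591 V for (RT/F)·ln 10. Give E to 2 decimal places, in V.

+0.87 V

The In³⁺/In couple has the more positive E°, so it is the cathode; Mn²⁺/Mn is the anode.
E°cell = −0.332 − (−1.178) = +0.846 V, with n = 6 electrons transferred.
Balancing gives 2 In³⁺(aq) + 3 Mn(s) → 2 In(s) + 3 Mn²⁺(aq); hence Q = [Mn²⁺(aq)]^3 / [In³⁺(aq)]^2 = 0.00239 (log Q = −2.622).
E = E° − (0.0591/n)·log Q = +0.846 − (0.0591/6)(−2.622) = +0.87 V.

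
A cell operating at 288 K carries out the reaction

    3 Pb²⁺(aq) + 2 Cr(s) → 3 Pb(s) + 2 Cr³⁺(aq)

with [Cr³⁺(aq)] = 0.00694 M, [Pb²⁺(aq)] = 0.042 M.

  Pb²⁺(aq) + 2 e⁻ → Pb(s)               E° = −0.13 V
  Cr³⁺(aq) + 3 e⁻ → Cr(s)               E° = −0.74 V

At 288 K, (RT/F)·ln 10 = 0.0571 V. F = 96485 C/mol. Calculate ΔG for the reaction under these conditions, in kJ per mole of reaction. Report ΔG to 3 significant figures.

The standard cell potential is −0.13 − (−0.74) = +0.61 V, with n = 6 electrons in the balanced equation.
Here Q = [Cr³⁺(aq)]^2 / [Pb²⁺(aq)]^3 = 0.65 (log Q = −0.187), giving E = +0.61 − (0.0571/6)·(−0.187) = +0.6118 V.
ΔG = −nFE = −(6)(96485)(+0.6118) J/mol = −354 kJ/mol.

−354 kJ/mol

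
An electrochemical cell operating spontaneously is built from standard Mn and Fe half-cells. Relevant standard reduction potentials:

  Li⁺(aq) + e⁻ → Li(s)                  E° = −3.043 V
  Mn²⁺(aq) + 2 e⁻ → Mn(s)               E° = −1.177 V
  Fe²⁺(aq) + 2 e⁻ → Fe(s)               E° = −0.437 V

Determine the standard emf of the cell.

+0.740 V

The Fe²⁺/Fe couple has the higher E°, so Fe ion is reduced (cathode) and Mn is oxidized (anode).
E°cell = E°(cathode) − E°(anode) = −0.437 − (−1.177) = +0.740 V.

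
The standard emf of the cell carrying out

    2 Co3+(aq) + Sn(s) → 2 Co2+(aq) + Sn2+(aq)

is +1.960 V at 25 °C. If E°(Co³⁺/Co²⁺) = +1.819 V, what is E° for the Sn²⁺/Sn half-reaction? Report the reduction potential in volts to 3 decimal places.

In the reaction as written the Co³⁺/Co²⁺ couple is reduced (cathode) and Sn²⁺/Sn is oxidized (anode), so E°cell = E°(Co³⁺/Co²⁺) − E°(Sn²⁺/Sn).
E°(Sn²⁺/Sn) = E°(cathode) − E°cell = +1.819 − (+1.960) = −0.141 V.

−0.141 V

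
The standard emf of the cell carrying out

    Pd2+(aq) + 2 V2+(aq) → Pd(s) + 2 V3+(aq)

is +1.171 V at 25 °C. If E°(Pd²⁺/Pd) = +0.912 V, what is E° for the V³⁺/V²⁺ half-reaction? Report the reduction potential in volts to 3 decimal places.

In the reaction as written the Pd²⁺/Pd couple is reduced (cathode) and V³⁺/V²⁺ is oxidized (anode), so E°cell = E°(Pd²⁺/Pd) − E°(V³⁺/V²⁺).
E°(V³⁺/V²⁺) = E°(cathode) − E°cell = +0.912 − (+1.171) = −0.259 V.

−0.259 V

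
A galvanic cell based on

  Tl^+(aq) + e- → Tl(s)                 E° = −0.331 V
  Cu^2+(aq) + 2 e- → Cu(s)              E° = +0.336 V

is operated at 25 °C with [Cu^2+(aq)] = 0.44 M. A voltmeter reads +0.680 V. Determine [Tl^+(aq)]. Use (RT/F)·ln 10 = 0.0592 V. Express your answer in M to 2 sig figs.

The Cu²⁺/Cu couple has the larger reduction potential, so it is the cathode: E°cell = +0.336 − (−0.331) = +0.667 V and n = 2.
From the Nernst equation, log Q = n(E° − E)/0.0592 = 2·(+0.667 − (+0.680))/0.0592 = −0.439.
Balancing electrons gives Cu^2+(aq) + 2 Tl(s) → Cu(s) + 2 Tl^+(aq); thus Q = [Tl^+(aq)]^2 / [Cu^2+(aq)].
Isolating [Tl^+(aq)] in Q = 10^{−0.439} yields log [Tl^+(aq)] = −0.398, i.e. 0.40 M.

0.40 M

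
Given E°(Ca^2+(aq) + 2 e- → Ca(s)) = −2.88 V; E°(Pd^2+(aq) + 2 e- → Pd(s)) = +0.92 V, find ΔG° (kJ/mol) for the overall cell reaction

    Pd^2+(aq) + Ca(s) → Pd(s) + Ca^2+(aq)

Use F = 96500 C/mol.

In the reaction as written Pd^2+(aq) is reduced, so the Pd²⁺/Pd couple is the cathode and Ca²⁺/Ca is the anode.
E°cell = +0.92 − (−2.88) = +3.80 V; balancing electrons gives n = 2.
ΔG° = −nFE°cell = −(2)(96500)(+3.80) J/mol = −733 kJ/mol.

−733 kJ/mol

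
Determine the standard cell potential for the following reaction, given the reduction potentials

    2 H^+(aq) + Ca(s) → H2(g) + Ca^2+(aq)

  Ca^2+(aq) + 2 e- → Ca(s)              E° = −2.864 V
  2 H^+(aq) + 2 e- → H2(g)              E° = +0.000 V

H^+(aq) gains electrons, so the 2H⁺/H₂ couple is the cathode; the Ca²⁺/Ca couple is the anode.
E°cell = E°(cathode) − E°(anode) = +0.000 − (−2.864) = +2.864 V.

+2.864 V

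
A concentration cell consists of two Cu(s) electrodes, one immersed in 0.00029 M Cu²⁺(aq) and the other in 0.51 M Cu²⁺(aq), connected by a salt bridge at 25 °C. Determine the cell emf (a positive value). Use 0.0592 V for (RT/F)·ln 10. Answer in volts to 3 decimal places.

For a concentration cell E°cell = 0, since both electrodes use the same couple.
The compartment with the higher Cu²⁺(aq) concentration (0.51 M) acts as the cathode; ions are reduced there and produced at the dilute (0.00029 M) anode.
With n = 2, Ecell = −(0.0592/2)·log([dilute]/[conc]) = −(0.0592/2)·log(0.00029/0.51) = +0.096 V.

0.096 V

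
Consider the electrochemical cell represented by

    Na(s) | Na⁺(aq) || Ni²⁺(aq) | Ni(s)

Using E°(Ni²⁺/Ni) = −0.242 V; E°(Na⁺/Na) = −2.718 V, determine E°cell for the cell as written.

By convention the left-hand electrode in cell notation is the anode (oxidation) and the right-hand electrode is the cathode (reduction).
E°cell = E°(right) − E°(left) = −0.242 − (−2.718) = +2.476 V.

+2.476 V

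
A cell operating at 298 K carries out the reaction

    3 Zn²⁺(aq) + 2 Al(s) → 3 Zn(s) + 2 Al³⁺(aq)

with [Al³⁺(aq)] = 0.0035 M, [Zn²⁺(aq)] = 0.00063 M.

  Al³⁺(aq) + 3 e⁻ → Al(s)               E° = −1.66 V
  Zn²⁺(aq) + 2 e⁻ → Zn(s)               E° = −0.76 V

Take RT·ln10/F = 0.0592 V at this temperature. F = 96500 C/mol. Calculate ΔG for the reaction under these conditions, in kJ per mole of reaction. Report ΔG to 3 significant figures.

With Zn²⁺/Zn reduced at the cathode, E°cell = −0.76 − (−1.66) = +0.90 V and n = 6.
Q = [Al³⁺(aq)]^2 / [Zn²⁺(aq)]^3 = 4.9×10^4, so log Q = 4.690 and E = +0.90 − (0.0592/6)(4.690) = +0.8537 V.
ΔG = −nFE = −(6)(96500)(+0.8537) J/mol = −494 kJ/mol.

−494 kJ/mol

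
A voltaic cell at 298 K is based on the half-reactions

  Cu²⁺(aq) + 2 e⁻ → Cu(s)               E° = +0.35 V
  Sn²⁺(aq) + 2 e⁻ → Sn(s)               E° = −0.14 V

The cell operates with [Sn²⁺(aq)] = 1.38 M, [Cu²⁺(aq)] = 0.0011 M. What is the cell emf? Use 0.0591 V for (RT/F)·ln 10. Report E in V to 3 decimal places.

The Cu²⁺/Cu couple has the more positive E°, so it is the cathode; Sn²⁺/Sn is the anode.
The standard potential is +0.35 − (−0.14) = +0.49 V and the balanced reaction transfers n = 2 electrons.
The balanced reaction is Cu²⁺(aq) + Sn(s) → Cu(s) + Sn²⁺(aq), so Q = [Sn²⁺(aq)] / [Cu²⁺(aq)] = 1.25×10^3 and log Q = 3.098.
Applying E = E° − (RT ln10/nF)·log Q gives +0.49 − (0.0591/2)(3.098) = +0.398 V.

+0.398 V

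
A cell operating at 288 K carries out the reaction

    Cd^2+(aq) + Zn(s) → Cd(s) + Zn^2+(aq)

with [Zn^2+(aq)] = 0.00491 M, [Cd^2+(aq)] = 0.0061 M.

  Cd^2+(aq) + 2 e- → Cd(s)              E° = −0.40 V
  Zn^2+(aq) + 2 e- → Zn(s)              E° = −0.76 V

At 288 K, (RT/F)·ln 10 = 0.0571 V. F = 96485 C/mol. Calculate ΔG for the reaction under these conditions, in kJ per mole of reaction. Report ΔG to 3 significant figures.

−70.0 kJ/mol

With Cd²⁺/Cd reduced at the cathode, E°cell = −0.40 − (−0.76) = +0.36 V and n = 2.
The reaction quotient is [Zn^2+(aq)] / [Cd^2+(aq)] = 0.805; by Nernst, E = +0.36 − (0.0571/2)(−0.094) = +0.3627 V.
Finally ΔG = −nFE = −(2)(96485 C/mol)(+0.3627 V) = −70.0 kJ/mol.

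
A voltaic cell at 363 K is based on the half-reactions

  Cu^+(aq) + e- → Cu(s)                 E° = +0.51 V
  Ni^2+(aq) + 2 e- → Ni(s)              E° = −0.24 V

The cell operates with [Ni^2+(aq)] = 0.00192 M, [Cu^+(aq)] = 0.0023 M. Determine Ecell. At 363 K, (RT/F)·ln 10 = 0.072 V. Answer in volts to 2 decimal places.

+0.66 V

The Cu⁺/Cu couple has the more positive E°, so it is the cathode; Ni²⁺/Ni is the anode.
The standard potential is +0.51 − (−0.24) = +0.75 V and the balanced reaction transfers n = 2 electrons.
For the overall reaction 2 Cu^+(aq) + Ni(s) → 2 Cu(s) + Ni^2+(aq), Q = [Ni^2+(aq)] / [Cu^+(aq)]^2 = 363, giving log Q = 2.560.
E = E° − (0.072/n)·log Q = +0.75 − (0.072/2)(2.560) = +0.66 V.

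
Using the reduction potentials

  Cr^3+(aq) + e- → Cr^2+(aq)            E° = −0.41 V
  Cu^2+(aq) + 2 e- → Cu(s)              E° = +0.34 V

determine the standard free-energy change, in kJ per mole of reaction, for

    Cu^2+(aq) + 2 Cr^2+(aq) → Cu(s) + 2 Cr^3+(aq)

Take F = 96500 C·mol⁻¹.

In the reaction as written Cu^2+(aq) is reduced, so the Cu²⁺/Cu couple is the cathode and Cr³⁺/Cr²⁺ is the anode.
E°cell = +0.34 − (−0.41) = +0.75 V; balancing electrons gives n = 2.
ΔG° = −nFE°cell = −(2)(96500)(+0.75) J/mol = −145 kJ/mol.

−145 kJ/mol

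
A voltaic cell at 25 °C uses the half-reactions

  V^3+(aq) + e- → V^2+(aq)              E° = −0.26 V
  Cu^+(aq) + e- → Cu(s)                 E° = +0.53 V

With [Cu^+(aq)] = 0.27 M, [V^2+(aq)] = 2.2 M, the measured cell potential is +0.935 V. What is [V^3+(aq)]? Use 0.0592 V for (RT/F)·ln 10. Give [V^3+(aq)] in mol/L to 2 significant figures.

0.0021 M

With Cu⁺/Cu at the cathode and V³⁺/V²⁺ at the anode, E°cell = +0.53 − (−0.26) = +0.79 V (n = 1).
Since E = E° − (0.0592/n)·log Q, log Q = n(E° − E)/0.0592 = −2.449.
The balanced reaction is Cu^+(aq) + V^2+(aq) → Cu(s) + V^3+(aq), so Q = [V^3+(aq)] / ([Cu^+(aq)]·[V^2+(aq)]).
Solving for the unknown gives log [V^3+(aq)] = −2.675, so [V^3+(aq)] ≈ 0.0021 M.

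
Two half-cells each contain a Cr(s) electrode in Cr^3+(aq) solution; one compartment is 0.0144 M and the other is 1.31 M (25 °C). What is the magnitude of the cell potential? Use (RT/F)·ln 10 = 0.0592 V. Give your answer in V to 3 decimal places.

For a concentration cell E°cell = 0, since both electrodes use the same couple.
The compartment with the higher Cr^3+(aq) concentration (1.31 M) acts as the cathode; ions are reduced there and produced at the dilute (0.0144 M) anode.
With n = 3, Ecell = −(0.0592/3)·log([dilute]/[conc]) = −(0.0592/3)·log(0.0144/1.31) = +0.039 V.

0.039 V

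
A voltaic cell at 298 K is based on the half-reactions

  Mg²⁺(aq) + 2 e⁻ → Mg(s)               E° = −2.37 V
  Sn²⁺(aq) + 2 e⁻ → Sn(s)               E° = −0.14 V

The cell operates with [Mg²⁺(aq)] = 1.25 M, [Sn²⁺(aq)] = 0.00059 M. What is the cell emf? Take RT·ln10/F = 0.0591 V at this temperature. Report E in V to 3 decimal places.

Sn²⁺/Sn is reduced (cathode, E° = −0.14 V) and Mg²⁺/Mg is oxidized (anode).
E°cell = E°cat − E°an = −0.14 − (−2.37) = +2.23 V; n = 2.
Balancing gives Sn²⁺(aq) + Mg(s) → Sn(s) + Mg²⁺(aq); hence Q = [Mg²⁺(aq)] / [Sn²⁺(aq)] = 2.12×10^3 (log Q = 3.326).
E = E° − (0.0591/n)·log Q = +2.23 − (0.0591/2)(3.326) = +2.132 V.

+2.132 V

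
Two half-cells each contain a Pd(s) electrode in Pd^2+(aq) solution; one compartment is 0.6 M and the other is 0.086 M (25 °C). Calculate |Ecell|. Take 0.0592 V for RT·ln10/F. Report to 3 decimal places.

0.025 V

For a concentration cell E°cell = 0, since both electrodes use the same couple.
The compartment with the higher Pd^2+(aq) concentration (0.6 M) acts as the cathode; ions are reduced there and produced at the dilute (0.086 M) anode.
With n = 2, Ecell = −(0.0592/2)·log([dilute]/[conc]) = −(0.0592/2)·log(0.086/0.6) = +0.025 V.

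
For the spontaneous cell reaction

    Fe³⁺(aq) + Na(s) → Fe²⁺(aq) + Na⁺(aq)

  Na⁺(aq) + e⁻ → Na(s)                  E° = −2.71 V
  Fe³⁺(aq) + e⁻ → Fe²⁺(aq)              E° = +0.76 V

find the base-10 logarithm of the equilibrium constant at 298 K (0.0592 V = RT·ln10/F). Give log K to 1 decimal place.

The Fe³⁺/Fe²⁺ couple is reduced (cathode); E°cell = +0.76 − (−2.71) = +3.47 V with n = 1.
At equilibrium E = 0, so log K = nE°cell / 0.0592 = (1)(+3.47) / 0.0592 = 58.6.

log K = 58.6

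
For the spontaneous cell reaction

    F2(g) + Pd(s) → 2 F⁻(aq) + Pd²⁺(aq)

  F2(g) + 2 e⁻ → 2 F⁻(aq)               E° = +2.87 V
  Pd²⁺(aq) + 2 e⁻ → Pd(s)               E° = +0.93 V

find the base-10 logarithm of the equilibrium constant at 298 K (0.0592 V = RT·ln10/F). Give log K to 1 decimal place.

log K = 65.5

The F₂/F⁻ couple is reduced (cathode); E°cell = +2.87 − (+0.93) = +1.94 V with n = 2.
At equilibrium E = 0, so log K = nE°cell / 0.0592 = (2)(+1.94) / 0.0592 = 65.5.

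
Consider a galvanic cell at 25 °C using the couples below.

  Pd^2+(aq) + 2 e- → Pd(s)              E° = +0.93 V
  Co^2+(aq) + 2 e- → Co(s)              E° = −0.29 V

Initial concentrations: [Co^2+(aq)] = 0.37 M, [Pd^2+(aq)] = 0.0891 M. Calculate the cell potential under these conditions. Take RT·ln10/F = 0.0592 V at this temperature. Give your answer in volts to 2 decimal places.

+1.20 V

Pd²⁺/Pd is reduced (cathode, E° = +0.93 V) and Co²⁺/Co is oxidized (anode).
The standard potential is +0.93 − (−0.29) = +1.22 V and the balanced reaction transfers n = 2 electrons.
The balanced reaction is Pd^2+(aq) + Co(s) → Pd(s) + Co^2+(aq), so Q = [Co^2+(aq)] / [Pd^2+(aq)] = 4.15 and log Q = 0.618.
E = E° − (0.0592/n)·log Q = +1.22 − (0.0592/2)(0.618) = +1.20 V.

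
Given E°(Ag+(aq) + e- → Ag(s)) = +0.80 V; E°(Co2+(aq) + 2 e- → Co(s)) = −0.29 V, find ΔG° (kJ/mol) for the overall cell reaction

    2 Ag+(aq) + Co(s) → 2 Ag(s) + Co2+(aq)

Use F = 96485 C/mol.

−210 kJ/mol

In the reaction as written Ag+(aq) is reduced, so the Ag⁺/Ag couple is the cathode and Co²⁺/Co is the anode.
E°cell = +0.80 − (−0.29) = +1.09 V; balancing electrons gives n = 2.
ΔG° = −nFE°cell = −(2)(96485)(+1.09) J/mol = −210 kJ/mol.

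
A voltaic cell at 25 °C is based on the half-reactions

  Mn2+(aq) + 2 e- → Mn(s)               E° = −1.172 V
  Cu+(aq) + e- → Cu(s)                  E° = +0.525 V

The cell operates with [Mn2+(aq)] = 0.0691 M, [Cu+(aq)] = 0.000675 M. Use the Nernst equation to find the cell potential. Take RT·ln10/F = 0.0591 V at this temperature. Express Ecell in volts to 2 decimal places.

+1.54 V

Since E°(Cu⁺/Cu) > E°(Mn²⁺/Mn), Cu⁺/Cu serves as the cathode.
E°cell = E°cat − E°an = +0.525 − (−1.172) = +1.697 V; n = 2.
For the overall reaction 2 Cu+(aq) + Mn(s) → 2 Cu(s) + Mn2+(aq), Q = [Mn2+(aq)] / [Cu+(aq)]^2 = 1.52×10^5, giving log Q = 5.181.
Applying E = E° − (RT ln10/nF)·log Q gives +1.697 − (0.0591/2)(5.181) = +1.54 V.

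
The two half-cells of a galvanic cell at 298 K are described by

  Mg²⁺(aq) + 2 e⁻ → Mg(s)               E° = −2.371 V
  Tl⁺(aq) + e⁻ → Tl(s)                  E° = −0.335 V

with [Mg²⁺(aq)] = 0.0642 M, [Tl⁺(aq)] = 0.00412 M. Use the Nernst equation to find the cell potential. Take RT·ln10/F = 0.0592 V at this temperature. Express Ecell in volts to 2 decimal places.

The Tl⁺/Tl couple has the more positive E°, so it is the cathode; Mg²⁺/Mg is the anode.
E°cell = E°cat − E°an = −0.335 − (−2.371) = +2.036 V; n = 2.
For the overall reaction 2 Tl⁺(aq) + Mg(s) → 2 Tl(s) + Mg²⁺(aq), Q = [Mg²⁺(aq)] / [Tl⁺(aq)]^2 = 3.78×10^3, giving log Q = 3.578.
Applying E = E° − (RT ln10/nF)·log Q gives +2.036 − (0.0592/2)(3.578) = +1.93 V.

+1.93 V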